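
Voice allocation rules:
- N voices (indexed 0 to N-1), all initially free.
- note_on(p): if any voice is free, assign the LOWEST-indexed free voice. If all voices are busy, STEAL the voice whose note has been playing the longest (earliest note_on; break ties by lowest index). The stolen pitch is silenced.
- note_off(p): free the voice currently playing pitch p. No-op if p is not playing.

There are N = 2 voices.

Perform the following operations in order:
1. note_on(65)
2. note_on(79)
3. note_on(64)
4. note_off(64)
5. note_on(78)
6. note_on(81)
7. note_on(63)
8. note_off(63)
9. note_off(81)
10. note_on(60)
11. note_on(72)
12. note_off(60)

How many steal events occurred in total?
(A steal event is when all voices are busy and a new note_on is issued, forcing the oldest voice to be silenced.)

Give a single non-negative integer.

Op 1: note_on(65): voice 0 is free -> assigned | voices=[65 -]
Op 2: note_on(79): voice 1 is free -> assigned | voices=[65 79]
Op 3: note_on(64): all voices busy, STEAL voice 0 (pitch 65, oldest) -> assign | voices=[64 79]
Op 4: note_off(64): free voice 0 | voices=[- 79]
Op 5: note_on(78): voice 0 is free -> assigned | voices=[78 79]
Op 6: note_on(81): all voices busy, STEAL voice 1 (pitch 79, oldest) -> assign | voices=[78 81]
Op 7: note_on(63): all voices busy, STEAL voice 0 (pitch 78, oldest) -> assign | voices=[63 81]
Op 8: note_off(63): free voice 0 | voices=[- 81]
Op 9: note_off(81): free voice 1 | voices=[- -]
Op 10: note_on(60): voice 0 is free -> assigned | voices=[60 -]
Op 11: note_on(72): voice 1 is free -> assigned | voices=[60 72]
Op 12: note_off(60): free voice 0 | voices=[- 72]

Answer: 3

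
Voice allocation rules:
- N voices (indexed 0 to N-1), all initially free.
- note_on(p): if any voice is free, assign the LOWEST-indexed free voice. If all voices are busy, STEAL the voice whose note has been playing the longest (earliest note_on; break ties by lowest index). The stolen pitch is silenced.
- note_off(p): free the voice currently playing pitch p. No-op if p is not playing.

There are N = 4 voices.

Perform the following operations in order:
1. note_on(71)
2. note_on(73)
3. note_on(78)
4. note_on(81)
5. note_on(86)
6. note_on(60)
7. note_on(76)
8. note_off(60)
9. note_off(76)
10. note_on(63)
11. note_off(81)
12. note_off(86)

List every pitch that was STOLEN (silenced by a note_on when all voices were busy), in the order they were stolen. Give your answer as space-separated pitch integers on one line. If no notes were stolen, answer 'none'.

Op 1: note_on(71): voice 0 is free -> assigned | voices=[71 - - -]
Op 2: note_on(73): voice 1 is free -> assigned | voices=[71 73 - -]
Op 3: note_on(78): voice 2 is free -> assigned | voices=[71 73 78 -]
Op 4: note_on(81): voice 3 is free -> assigned | voices=[71 73 78 81]
Op 5: note_on(86): all voices busy, STEAL voice 0 (pitch 71, oldest) -> assign | voices=[86 73 78 81]
Op 6: note_on(60): all voices busy, STEAL voice 1 (pitch 73, oldest) -> assign | voices=[86 60 78 81]
Op 7: note_on(76): all voices busy, STEAL voice 2 (pitch 78, oldest) -> assign | voices=[86 60 76 81]
Op 8: note_off(60): free voice 1 | voices=[86 - 76 81]
Op 9: note_off(76): free voice 2 | voices=[86 - - 81]
Op 10: note_on(63): voice 1 is free -> assigned | voices=[86 63 - 81]
Op 11: note_off(81): free voice 3 | voices=[86 63 - -]
Op 12: note_off(86): free voice 0 | voices=[- 63 - -]

Answer: 71 73 78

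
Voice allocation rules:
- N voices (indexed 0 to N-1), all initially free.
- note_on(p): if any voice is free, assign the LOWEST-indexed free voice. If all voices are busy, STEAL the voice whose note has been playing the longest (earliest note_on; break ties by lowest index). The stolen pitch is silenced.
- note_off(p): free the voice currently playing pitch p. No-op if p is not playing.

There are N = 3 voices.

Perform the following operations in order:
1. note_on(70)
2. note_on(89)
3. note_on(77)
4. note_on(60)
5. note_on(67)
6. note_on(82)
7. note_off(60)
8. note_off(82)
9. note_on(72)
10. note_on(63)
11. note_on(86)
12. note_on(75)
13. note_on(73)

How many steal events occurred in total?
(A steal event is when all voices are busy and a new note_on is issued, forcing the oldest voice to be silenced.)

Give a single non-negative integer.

Answer: 6

Derivation:
Op 1: note_on(70): voice 0 is free -> assigned | voices=[70 - -]
Op 2: note_on(89): voice 1 is free -> assigned | voices=[70 89 -]
Op 3: note_on(77): voice 2 is free -> assigned | voices=[70 89 77]
Op 4: note_on(60): all voices busy, STEAL voice 0 (pitch 70, oldest) -> assign | voices=[60 89 77]
Op 5: note_on(67): all voices busy, STEAL voice 1 (pitch 89, oldest) -> assign | voices=[60 67 77]
Op 6: note_on(82): all voices busy, STEAL voice 2 (pitch 77, oldest) -> assign | voices=[60 67 82]
Op 7: note_off(60): free voice 0 | voices=[- 67 82]
Op 8: note_off(82): free voice 2 | voices=[- 67 -]
Op 9: note_on(72): voice 0 is free -> assigned | voices=[72 67 -]
Op 10: note_on(63): voice 2 is free -> assigned | voices=[72 67 63]
Op 11: note_on(86): all voices busy, STEAL voice 1 (pitch 67, oldest) -> assign | voices=[72 86 63]
Op 12: note_on(75): all voices busy, STEAL voice 0 (pitch 72, oldest) -> assign | voices=[75 86 63]
Op 13: note_on(73): all voices busy, STEAL voice 2 (pitch 63, oldest) -> assign | voices=[75 86 73]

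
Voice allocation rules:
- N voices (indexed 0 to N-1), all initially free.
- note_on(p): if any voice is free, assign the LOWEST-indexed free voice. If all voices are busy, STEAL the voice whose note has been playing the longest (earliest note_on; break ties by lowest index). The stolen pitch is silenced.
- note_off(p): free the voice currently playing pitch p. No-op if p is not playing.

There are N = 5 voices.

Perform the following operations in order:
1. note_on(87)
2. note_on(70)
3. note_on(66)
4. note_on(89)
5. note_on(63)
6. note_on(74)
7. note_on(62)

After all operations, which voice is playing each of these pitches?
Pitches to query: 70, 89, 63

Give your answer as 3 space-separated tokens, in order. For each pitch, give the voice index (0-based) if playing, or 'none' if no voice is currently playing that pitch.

Op 1: note_on(87): voice 0 is free -> assigned | voices=[87 - - - -]
Op 2: note_on(70): voice 1 is free -> assigned | voices=[87 70 - - -]
Op 3: note_on(66): voice 2 is free -> assigned | voices=[87 70 66 - -]
Op 4: note_on(89): voice 3 is free -> assigned | voices=[87 70 66 89 -]
Op 5: note_on(63): voice 4 is free -> assigned | voices=[87 70 66 89 63]
Op 6: note_on(74): all voices busy, STEAL voice 0 (pitch 87, oldest) -> assign | voices=[74 70 66 89 63]
Op 7: note_on(62): all voices busy, STEAL voice 1 (pitch 70, oldest) -> assign | voices=[74 62 66 89 63]

Answer: none 3 4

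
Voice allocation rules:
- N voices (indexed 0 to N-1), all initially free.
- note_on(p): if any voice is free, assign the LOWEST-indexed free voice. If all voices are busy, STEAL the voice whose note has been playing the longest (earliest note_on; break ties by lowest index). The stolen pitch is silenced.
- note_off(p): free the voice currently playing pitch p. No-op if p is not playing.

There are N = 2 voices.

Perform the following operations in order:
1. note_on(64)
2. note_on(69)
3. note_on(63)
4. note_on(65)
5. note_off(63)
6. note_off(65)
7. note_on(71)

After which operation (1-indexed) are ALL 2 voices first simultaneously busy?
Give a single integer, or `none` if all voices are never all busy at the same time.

Answer: 2

Derivation:
Op 1: note_on(64): voice 0 is free -> assigned | voices=[64 -]
Op 2: note_on(69): voice 1 is free -> assigned | voices=[64 69]
Op 3: note_on(63): all voices busy, STEAL voice 0 (pitch 64, oldest) -> assign | voices=[63 69]
Op 4: note_on(65): all voices busy, STEAL voice 1 (pitch 69, oldest) -> assign | voices=[63 65]
Op 5: note_off(63): free voice 0 | voices=[- 65]
Op 6: note_off(65): free voice 1 | voices=[- -]
Op 7: note_on(71): voice 0 is free -> assigned | voices=[71 -]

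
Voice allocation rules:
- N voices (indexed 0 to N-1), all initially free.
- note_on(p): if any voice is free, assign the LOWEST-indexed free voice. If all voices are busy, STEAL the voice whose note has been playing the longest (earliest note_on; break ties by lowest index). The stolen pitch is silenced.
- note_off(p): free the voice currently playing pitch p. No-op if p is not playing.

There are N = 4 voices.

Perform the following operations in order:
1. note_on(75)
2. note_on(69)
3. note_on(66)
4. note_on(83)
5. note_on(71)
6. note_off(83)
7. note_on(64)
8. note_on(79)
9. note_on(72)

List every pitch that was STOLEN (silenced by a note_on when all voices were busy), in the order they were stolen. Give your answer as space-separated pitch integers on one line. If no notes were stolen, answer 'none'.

Answer: 75 69 66

Derivation:
Op 1: note_on(75): voice 0 is free -> assigned | voices=[75 - - -]
Op 2: note_on(69): voice 1 is free -> assigned | voices=[75 69 - -]
Op 3: note_on(66): voice 2 is free -> assigned | voices=[75 69 66 -]
Op 4: note_on(83): voice 3 is free -> assigned | voices=[75 69 66 83]
Op 5: note_on(71): all voices busy, STEAL voice 0 (pitch 75, oldest) -> assign | voices=[71 69 66 83]
Op 6: note_off(83): free voice 3 | voices=[71 69 66 -]
Op 7: note_on(64): voice 3 is free -> assigned | voices=[71 69 66 64]
Op 8: note_on(79): all voices busy, STEAL voice 1 (pitch 69, oldest) -> assign | voices=[71 79 66 64]
Op 9: note_on(72): all voices busy, STEAL voice 2 (pitch 66, oldest) -> assign | voices=[71 79 72 64]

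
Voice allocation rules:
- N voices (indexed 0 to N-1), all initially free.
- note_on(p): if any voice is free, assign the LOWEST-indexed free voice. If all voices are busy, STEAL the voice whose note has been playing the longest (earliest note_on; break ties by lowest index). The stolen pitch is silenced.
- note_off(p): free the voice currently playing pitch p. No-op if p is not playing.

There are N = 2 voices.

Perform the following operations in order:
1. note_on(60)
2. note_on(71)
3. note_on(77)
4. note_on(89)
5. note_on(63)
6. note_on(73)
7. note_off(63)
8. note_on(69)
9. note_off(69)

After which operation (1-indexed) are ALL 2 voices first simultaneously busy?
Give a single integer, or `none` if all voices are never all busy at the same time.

Answer: 2

Derivation:
Op 1: note_on(60): voice 0 is free -> assigned | voices=[60 -]
Op 2: note_on(71): voice 1 is free -> assigned | voices=[60 71]
Op 3: note_on(77): all voices busy, STEAL voice 0 (pitch 60, oldest) -> assign | voices=[77 71]
Op 4: note_on(89): all voices busy, STEAL voice 1 (pitch 71, oldest) -> assign | voices=[77 89]
Op 5: note_on(63): all voices busy, STEAL voice 0 (pitch 77, oldest) -> assign | voices=[63 89]
Op 6: note_on(73): all voices busy, STEAL voice 1 (pitch 89, oldest) -> assign | voices=[63 73]
Op 7: note_off(63): free voice 0 | voices=[- 73]
Op 8: note_on(69): voice 0 is free -> assigned | voices=[69 73]
Op 9: note_off(69): free voice 0 | voices=[- 73]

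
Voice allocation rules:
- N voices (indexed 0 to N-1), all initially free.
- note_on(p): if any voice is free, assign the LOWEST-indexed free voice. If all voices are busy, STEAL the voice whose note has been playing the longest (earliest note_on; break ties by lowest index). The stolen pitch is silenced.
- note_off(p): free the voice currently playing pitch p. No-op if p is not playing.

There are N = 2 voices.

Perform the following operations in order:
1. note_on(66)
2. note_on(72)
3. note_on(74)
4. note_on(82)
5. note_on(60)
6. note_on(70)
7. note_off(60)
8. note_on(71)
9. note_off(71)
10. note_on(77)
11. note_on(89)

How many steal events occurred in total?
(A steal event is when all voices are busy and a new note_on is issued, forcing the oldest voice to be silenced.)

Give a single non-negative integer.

Op 1: note_on(66): voice 0 is free -> assigned | voices=[66 -]
Op 2: note_on(72): voice 1 is free -> assigned | voices=[66 72]
Op 3: note_on(74): all voices busy, STEAL voice 0 (pitch 66, oldest) -> assign | voices=[74 72]
Op 4: note_on(82): all voices busy, STEAL voice 1 (pitch 72, oldest) -> assign | voices=[74 82]
Op 5: note_on(60): all voices busy, STEAL voice 0 (pitch 74, oldest) -> assign | voices=[60 82]
Op 6: note_on(70): all voices busy, STEAL voice 1 (pitch 82, oldest) -> assign | voices=[60 70]
Op 7: note_off(60): free voice 0 | voices=[- 70]
Op 8: note_on(71): voice 0 is free -> assigned | voices=[71 70]
Op 9: note_off(71): free voice 0 | voices=[- 70]
Op 10: note_on(77): voice 0 is free -> assigned | voices=[77 70]
Op 11: note_on(89): all voices busy, STEAL voice 1 (pitch 70, oldest) -> assign | voices=[77 89]

Answer: 5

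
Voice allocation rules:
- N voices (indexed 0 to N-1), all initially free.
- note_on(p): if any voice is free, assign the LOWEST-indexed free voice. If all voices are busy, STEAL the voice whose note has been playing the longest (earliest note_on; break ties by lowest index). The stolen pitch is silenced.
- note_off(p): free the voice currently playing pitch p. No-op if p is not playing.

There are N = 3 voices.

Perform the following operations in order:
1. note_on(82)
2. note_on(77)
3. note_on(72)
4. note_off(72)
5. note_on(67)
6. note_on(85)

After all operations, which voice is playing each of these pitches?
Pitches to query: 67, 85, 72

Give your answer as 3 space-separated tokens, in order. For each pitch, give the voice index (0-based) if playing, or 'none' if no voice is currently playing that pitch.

Answer: 2 0 none

Derivation:
Op 1: note_on(82): voice 0 is free -> assigned | voices=[82 - -]
Op 2: note_on(77): voice 1 is free -> assigned | voices=[82 77 -]
Op 3: note_on(72): voice 2 is free -> assigned | voices=[82 77 72]
Op 4: note_off(72): free voice 2 | voices=[82 77 -]
Op 5: note_on(67): voice 2 is free -> assigned | voices=[82 77 67]
Op 6: note_on(85): all voices busy, STEAL voice 0 (pitch 82, oldest) -> assign | voices=[85 77 67]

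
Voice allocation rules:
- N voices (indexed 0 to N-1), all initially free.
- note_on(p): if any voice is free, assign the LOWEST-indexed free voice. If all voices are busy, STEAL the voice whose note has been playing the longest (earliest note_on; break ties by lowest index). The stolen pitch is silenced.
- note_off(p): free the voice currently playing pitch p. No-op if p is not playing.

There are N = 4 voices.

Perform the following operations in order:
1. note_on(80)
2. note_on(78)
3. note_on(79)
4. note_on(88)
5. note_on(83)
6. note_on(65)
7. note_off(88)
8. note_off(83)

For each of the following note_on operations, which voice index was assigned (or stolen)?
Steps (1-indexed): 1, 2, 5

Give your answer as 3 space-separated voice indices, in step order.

Answer: 0 1 0

Derivation:
Op 1: note_on(80): voice 0 is free -> assigned | voices=[80 - - -]
Op 2: note_on(78): voice 1 is free -> assigned | voices=[80 78 - -]
Op 3: note_on(79): voice 2 is free -> assigned | voices=[80 78 79 -]
Op 4: note_on(88): voice 3 is free -> assigned | voices=[80 78 79 88]
Op 5: note_on(83): all voices busy, STEAL voice 0 (pitch 80, oldest) -> assign | voices=[83 78 79 88]
Op 6: note_on(65): all voices busy, STEAL voice 1 (pitch 78, oldest) -> assign | voices=[83 65 79 88]
Op 7: note_off(88): free voice 3 | voices=[83 65 79 -]
Op 8: note_off(83): free voice 0 | voices=[- 65 79 -]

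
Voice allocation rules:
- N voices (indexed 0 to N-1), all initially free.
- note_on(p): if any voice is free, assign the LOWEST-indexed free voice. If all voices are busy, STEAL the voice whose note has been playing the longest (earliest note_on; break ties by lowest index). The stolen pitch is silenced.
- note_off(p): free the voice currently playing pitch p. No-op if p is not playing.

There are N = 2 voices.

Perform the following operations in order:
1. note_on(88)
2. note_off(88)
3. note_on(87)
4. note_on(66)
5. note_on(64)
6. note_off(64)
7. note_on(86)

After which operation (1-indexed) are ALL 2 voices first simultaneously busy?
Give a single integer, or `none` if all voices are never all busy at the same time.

Answer: 4

Derivation:
Op 1: note_on(88): voice 0 is free -> assigned | voices=[88 -]
Op 2: note_off(88): free voice 0 | voices=[- -]
Op 3: note_on(87): voice 0 is free -> assigned | voices=[87 -]
Op 4: note_on(66): voice 1 is free -> assigned | voices=[87 66]
Op 5: note_on(64): all voices busy, STEAL voice 0 (pitch 87, oldest) -> assign | voices=[64 66]
Op 6: note_off(64): free voice 0 | voices=[- 66]
Op 7: note_on(86): voice 0 is free -> assigned | voices=[86 66]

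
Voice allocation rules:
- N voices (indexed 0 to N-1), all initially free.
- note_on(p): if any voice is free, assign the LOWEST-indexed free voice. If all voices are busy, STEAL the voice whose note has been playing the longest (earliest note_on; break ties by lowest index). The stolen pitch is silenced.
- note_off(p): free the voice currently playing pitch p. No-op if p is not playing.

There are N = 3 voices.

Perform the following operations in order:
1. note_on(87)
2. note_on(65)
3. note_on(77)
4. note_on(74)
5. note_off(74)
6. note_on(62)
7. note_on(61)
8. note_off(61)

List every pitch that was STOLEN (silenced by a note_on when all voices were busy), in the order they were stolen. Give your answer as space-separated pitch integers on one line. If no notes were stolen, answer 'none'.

Answer: 87 65

Derivation:
Op 1: note_on(87): voice 0 is free -> assigned | voices=[87 - -]
Op 2: note_on(65): voice 1 is free -> assigned | voices=[87 65 -]
Op 3: note_on(77): voice 2 is free -> assigned | voices=[87 65 77]
Op 4: note_on(74): all voices busy, STEAL voice 0 (pitch 87, oldest) -> assign | voices=[74 65 77]
Op 5: note_off(74): free voice 0 | voices=[- 65 77]
Op 6: note_on(62): voice 0 is free -> assigned | voices=[62 65 77]
Op 7: note_on(61): all voices busy, STEAL voice 1 (pitch 65, oldest) -> assign | voices=[62 61 77]
Op 8: note_off(61): free voice 1 | voices=[62 - 77]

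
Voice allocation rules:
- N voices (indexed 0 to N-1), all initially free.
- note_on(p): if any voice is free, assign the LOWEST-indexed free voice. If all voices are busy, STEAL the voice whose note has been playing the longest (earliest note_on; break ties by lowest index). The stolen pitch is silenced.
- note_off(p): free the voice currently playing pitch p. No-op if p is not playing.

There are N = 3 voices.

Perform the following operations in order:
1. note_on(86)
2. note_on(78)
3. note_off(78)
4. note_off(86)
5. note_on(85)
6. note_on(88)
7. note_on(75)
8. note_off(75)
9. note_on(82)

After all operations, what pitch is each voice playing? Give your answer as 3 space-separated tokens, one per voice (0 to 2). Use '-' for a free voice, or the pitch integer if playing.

Answer: 85 88 82

Derivation:
Op 1: note_on(86): voice 0 is free -> assigned | voices=[86 - -]
Op 2: note_on(78): voice 1 is free -> assigned | voices=[86 78 -]
Op 3: note_off(78): free voice 1 | voices=[86 - -]
Op 4: note_off(86): free voice 0 | voices=[- - -]
Op 5: note_on(85): voice 0 is free -> assigned | voices=[85 - -]
Op 6: note_on(88): voice 1 is free -> assigned | voices=[85 88 -]
Op 7: note_on(75): voice 2 is free -> assigned | voices=[85 88 75]
Op 8: note_off(75): free voice 2 | voices=[85 88 -]
Op 9: note_on(82): voice 2 is free -> assigned | voices=[85 88 82]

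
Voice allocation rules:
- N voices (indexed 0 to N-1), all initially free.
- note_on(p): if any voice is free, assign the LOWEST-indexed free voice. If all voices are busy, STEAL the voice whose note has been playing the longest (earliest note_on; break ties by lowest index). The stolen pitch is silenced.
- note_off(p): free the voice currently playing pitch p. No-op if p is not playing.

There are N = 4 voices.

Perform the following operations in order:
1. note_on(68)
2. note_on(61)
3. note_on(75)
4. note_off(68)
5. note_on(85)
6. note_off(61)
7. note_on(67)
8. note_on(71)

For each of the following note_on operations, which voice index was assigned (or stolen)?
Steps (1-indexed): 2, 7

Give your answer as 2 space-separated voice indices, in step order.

Op 1: note_on(68): voice 0 is free -> assigned | voices=[68 - - -]
Op 2: note_on(61): voice 1 is free -> assigned | voices=[68 61 - -]
Op 3: note_on(75): voice 2 is free -> assigned | voices=[68 61 75 -]
Op 4: note_off(68): free voice 0 | voices=[- 61 75 -]
Op 5: note_on(85): voice 0 is free -> assigned | voices=[85 61 75 -]
Op 6: note_off(61): free voice 1 | voices=[85 - 75 -]
Op 7: note_on(67): voice 1 is free -> assigned | voices=[85 67 75 -]
Op 8: note_on(71): voice 3 is free -> assigned | voices=[85 67 75 71]

Answer: 1 1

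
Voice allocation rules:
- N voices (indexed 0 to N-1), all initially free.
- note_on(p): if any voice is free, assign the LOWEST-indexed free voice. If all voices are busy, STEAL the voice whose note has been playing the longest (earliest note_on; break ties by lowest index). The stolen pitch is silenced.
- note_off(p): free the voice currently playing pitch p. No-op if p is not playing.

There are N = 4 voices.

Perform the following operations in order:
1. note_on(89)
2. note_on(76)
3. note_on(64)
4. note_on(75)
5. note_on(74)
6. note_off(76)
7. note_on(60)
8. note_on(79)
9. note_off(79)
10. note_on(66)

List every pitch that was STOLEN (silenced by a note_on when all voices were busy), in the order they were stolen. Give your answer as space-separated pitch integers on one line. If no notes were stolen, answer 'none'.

Op 1: note_on(89): voice 0 is free -> assigned | voices=[89 - - -]
Op 2: note_on(76): voice 1 is free -> assigned | voices=[89 76 - -]
Op 3: note_on(64): voice 2 is free -> assigned | voices=[89 76 64 -]
Op 4: note_on(75): voice 3 is free -> assigned | voices=[89 76 64 75]
Op 5: note_on(74): all voices busy, STEAL voice 0 (pitch 89, oldest) -> assign | voices=[74 76 64 75]
Op 6: note_off(76): free voice 1 | voices=[74 - 64 75]
Op 7: note_on(60): voice 1 is free -> assigned | voices=[74 60 64 75]
Op 8: note_on(79): all voices busy, STEAL voice 2 (pitch 64, oldest) -> assign | voices=[74 60 79 75]
Op 9: note_off(79): free voice 2 | voices=[74 60 - 75]
Op 10: note_on(66): voice 2 is free -> assigned | voices=[74 60 66 75]

Answer: 89 64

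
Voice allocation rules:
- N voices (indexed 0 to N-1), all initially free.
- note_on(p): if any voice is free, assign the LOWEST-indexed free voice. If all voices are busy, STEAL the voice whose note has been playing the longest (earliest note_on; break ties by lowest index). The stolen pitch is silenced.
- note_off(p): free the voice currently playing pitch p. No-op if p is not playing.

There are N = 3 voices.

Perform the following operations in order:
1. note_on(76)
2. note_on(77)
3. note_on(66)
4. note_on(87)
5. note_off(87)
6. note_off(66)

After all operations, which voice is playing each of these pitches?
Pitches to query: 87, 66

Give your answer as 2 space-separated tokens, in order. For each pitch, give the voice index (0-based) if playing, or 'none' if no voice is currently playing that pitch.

Answer: none none

Derivation:
Op 1: note_on(76): voice 0 is free -> assigned | voices=[76 - -]
Op 2: note_on(77): voice 1 is free -> assigned | voices=[76 77 -]
Op 3: note_on(66): voice 2 is free -> assigned | voices=[76 77 66]
Op 4: note_on(87): all voices busy, STEAL voice 0 (pitch 76, oldest) -> assign | voices=[87 77 66]
Op 5: note_off(87): free voice 0 | voices=[- 77 66]
Op 6: note_off(66): free voice 2 | voices=[- 77 -]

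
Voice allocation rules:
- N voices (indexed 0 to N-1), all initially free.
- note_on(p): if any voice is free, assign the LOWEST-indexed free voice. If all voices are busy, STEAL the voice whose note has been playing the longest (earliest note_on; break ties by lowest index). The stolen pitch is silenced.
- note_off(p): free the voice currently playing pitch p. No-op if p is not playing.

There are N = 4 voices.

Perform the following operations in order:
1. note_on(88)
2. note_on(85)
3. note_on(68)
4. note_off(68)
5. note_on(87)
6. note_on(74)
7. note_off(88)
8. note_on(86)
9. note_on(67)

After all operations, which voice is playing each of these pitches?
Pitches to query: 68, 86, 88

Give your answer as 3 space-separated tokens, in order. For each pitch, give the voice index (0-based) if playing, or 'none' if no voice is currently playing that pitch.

Answer: none 0 none

Derivation:
Op 1: note_on(88): voice 0 is free -> assigned | voices=[88 - - -]
Op 2: note_on(85): voice 1 is free -> assigned | voices=[88 85 - -]
Op 3: note_on(68): voice 2 is free -> assigned | voices=[88 85 68 -]
Op 4: note_off(68): free voice 2 | voices=[88 85 - -]
Op 5: note_on(87): voice 2 is free -> assigned | voices=[88 85 87 -]
Op 6: note_on(74): voice 3 is free -> assigned | voices=[88 85 87 74]
Op 7: note_off(88): free voice 0 | voices=[- 85 87 74]
Op 8: note_on(86): voice 0 is free -> assigned | voices=[86 85 87 74]
Op 9: note_on(67): all voices busy, STEAL voice 1 (pitch 85, oldest) -> assign | voices=[86 67 87 74]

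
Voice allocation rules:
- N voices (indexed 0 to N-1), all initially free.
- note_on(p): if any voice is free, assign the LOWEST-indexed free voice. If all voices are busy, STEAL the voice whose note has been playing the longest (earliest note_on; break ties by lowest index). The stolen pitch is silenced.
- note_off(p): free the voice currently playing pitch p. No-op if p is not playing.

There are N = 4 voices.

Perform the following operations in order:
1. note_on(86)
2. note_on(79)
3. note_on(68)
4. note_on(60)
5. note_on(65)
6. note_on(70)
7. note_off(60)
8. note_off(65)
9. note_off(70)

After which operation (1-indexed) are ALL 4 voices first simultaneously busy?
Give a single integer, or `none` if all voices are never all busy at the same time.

Op 1: note_on(86): voice 0 is free -> assigned | voices=[86 - - -]
Op 2: note_on(79): voice 1 is free -> assigned | voices=[86 79 - -]
Op 3: note_on(68): voice 2 is free -> assigned | voices=[86 79 68 -]
Op 4: note_on(60): voice 3 is free -> assigned | voices=[86 79 68 60]
Op 5: note_on(65): all voices busy, STEAL voice 0 (pitch 86, oldest) -> assign | voices=[65 79 68 60]
Op 6: note_on(70): all voices busy, STEAL voice 1 (pitch 79, oldest) -> assign | voices=[65 70 68 60]
Op 7: note_off(60): free voice 3 | voices=[65 70 68 -]
Op 8: note_off(65): free voice 0 | voices=[- 70 68 -]
Op 9: note_off(70): free voice 1 | voices=[- - 68 -]

Answer: 4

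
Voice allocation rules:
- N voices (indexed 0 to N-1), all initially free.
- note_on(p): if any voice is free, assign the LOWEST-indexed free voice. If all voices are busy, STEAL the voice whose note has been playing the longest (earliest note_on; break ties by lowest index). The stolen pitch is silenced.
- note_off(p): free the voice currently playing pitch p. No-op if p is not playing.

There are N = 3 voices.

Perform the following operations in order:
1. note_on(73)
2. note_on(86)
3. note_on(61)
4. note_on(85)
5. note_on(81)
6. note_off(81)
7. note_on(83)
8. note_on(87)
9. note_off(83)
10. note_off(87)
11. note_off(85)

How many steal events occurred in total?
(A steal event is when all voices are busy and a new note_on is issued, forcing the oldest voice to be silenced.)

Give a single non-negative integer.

Op 1: note_on(73): voice 0 is free -> assigned | voices=[73 - -]
Op 2: note_on(86): voice 1 is free -> assigned | voices=[73 86 -]
Op 3: note_on(61): voice 2 is free -> assigned | voices=[73 86 61]
Op 4: note_on(85): all voices busy, STEAL voice 0 (pitch 73, oldest) -> assign | voices=[85 86 61]
Op 5: note_on(81): all voices busy, STEAL voice 1 (pitch 86, oldest) -> assign | voices=[85 81 61]
Op 6: note_off(81): free voice 1 | voices=[85 - 61]
Op 7: note_on(83): voice 1 is free -> assigned | voices=[85 83 61]
Op 8: note_on(87): all voices busy, STEAL voice 2 (pitch 61, oldest) -> assign | voices=[85 83 87]
Op 9: note_off(83): free voice 1 | voices=[85 - 87]
Op 10: note_off(87): free voice 2 | voices=[85 - -]
Op 11: note_off(85): free voice 0 | voices=[- - -]

Answer: 3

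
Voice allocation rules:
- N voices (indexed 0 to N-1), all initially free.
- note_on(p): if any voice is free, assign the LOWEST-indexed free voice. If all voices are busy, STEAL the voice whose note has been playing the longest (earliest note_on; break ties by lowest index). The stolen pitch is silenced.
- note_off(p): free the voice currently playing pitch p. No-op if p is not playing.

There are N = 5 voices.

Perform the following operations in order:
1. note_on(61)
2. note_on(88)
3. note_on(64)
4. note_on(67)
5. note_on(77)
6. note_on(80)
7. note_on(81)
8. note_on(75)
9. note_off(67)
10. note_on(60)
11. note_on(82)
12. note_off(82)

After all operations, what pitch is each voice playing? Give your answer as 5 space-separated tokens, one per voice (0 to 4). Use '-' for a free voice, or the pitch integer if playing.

Op 1: note_on(61): voice 0 is free -> assigned | voices=[61 - - - -]
Op 2: note_on(88): voice 1 is free -> assigned | voices=[61 88 - - -]
Op 3: note_on(64): voice 2 is free -> assigned | voices=[61 88 64 - -]
Op 4: note_on(67): voice 3 is free -> assigned | voices=[61 88 64 67 -]
Op 5: note_on(77): voice 4 is free -> assigned | voices=[61 88 64 67 77]
Op 6: note_on(80): all voices busy, STEAL voice 0 (pitch 61, oldest) -> assign | voices=[80 88 64 67 77]
Op 7: note_on(81): all voices busy, STEAL voice 1 (pitch 88, oldest) -> assign | voices=[80 81 64 67 77]
Op 8: note_on(75): all voices busy, STEAL voice 2 (pitch 64, oldest) -> assign | voices=[80 81 75 67 77]
Op 9: note_off(67): free voice 3 | voices=[80 81 75 - 77]
Op 10: note_on(60): voice 3 is free -> assigned | voices=[80 81 75 60 77]
Op 11: note_on(82): all voices busy, STEAL voice 4 (pitch 77, oldest) -> assign | voices=[80 81 75 60 82]
Op 12: note_off(82): free voice 4 | voices=[80 81 75 60 -]

Answer: 80 81 75 60 -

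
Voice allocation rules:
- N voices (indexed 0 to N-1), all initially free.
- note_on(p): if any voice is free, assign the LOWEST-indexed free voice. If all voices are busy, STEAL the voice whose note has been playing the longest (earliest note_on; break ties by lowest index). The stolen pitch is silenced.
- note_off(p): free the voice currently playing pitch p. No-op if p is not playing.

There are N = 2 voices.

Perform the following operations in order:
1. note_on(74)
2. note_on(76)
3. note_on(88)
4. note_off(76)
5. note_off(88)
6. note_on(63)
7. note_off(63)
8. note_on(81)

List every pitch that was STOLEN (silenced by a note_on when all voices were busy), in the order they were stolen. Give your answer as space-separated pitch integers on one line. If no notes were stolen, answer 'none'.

Op 1: note_on(74): voice 0 is free -> assigned | voices=[74 -]
Op 2: note_on(76): voice 1 is free -> assigned | voices=[74 76]
Op 3: note_on(88): all voices busy, STEAL voice 0 (pitch 74, oldest) -> assign | voices=[88 76]
Op 4: note_off(76): free voice 1 | voices=[88 -]
Op 5: note_off(88): free voice 0 | voices=[- -]
Op 6: note_on(63): voice 0 is free -> assigned | voices=[63 -]
Op 7: note_off(63): free voice 0 | voices=[- -]
Op 8: note_on(81): voice 0 is free -> assigned | voices=[81 -]

Answer: 74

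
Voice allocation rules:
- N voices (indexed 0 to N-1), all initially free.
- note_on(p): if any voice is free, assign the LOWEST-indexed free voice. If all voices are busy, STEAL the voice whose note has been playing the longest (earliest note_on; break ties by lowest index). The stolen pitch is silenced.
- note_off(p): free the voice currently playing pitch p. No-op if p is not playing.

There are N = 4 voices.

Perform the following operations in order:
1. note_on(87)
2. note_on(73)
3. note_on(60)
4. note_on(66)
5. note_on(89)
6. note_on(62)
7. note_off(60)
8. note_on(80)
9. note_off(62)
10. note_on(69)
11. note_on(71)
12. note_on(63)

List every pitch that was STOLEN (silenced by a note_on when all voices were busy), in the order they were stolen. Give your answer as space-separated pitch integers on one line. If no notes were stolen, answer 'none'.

Op 1: note_on(87): voice 0 is free -> assigned | voices=[87 - - -]
Op 2: note_on(73): voice 1 is free -> assigned | voices=[87 73 - -]
Op 3: note_on(60): voice 2 is free -> assigned | voices=[87 73 60 -]
Op 4: note_on(66): voice 3 is free -> assigned | voices=[87 73 60 66]
Op 5: note_on(89): all voices busy, STEAL voice 0 (pitch 87, oldest) -> assign | voices=[89 73 60 66]
Op 6: note_on(62): all voices busy, STEAL voice 1 (pitch 73, oldest) -> assign | voices=[89 62 60 66]
Op 7: note_off(60): free voice 2 | voices=[89 62 - 66]
Op 8: note_on(80): voice 2 is free -> assigned | voices=[89 62 80 66]
Op 9: note_off(62): free voice 1 | voices=[89 - 80 66]
Op 10: note_on(69): voice 1 is free -> assigned | voices=[89 69 80 66]
Op 11: note_on(71): all voices busy, STEAL voice 3 (pitch 66, oldest) -> assign | voices=[89 69 80 71]
Op 12: note_on(63): all voices busy, STEAL voice 0 (pitch 89, oldest) -> assign | voices=[63 69 80 71]

Answer: 87 73 66 89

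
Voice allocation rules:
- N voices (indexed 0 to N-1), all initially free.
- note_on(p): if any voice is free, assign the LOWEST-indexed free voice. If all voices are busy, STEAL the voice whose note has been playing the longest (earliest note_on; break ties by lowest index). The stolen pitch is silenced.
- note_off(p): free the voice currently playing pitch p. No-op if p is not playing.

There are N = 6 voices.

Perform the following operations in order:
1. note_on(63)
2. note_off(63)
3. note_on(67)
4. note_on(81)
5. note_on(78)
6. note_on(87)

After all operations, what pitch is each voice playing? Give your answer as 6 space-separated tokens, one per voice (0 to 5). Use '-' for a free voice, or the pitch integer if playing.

Answer: 67 81 78 87 - -

Derivation:
Op 1: note_on(63): voice 0 is free -> assigned | voices=[63 - - - - -]
Op 2: note_off(63): free voice 0 | voices=[- - - - - -]
Op 3: note_on(67): voice 0 is free -> assigned | voices=[67 - - - - -]
Op 4: note_on(81): voice 1 is free -> assigned | voices=[67 81 - - - -]
Op 5: note_on(78): voice 2 is free -> assigned | voices=[67 81 78 - - -]
Op 6: note_on(87): voice 3 is free -> assigned | voices=[67 81 78 87 - -]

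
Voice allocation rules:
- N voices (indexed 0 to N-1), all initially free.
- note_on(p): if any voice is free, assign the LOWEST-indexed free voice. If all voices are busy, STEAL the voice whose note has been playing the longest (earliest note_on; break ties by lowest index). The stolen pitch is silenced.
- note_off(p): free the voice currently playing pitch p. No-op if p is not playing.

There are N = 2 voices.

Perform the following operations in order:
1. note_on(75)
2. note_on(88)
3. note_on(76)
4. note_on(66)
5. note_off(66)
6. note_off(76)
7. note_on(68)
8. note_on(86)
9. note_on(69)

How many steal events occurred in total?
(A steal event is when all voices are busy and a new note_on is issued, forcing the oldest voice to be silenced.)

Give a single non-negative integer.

Op 1: note_on(75): voice 0 is free -> assigned | voices=[75 -]
Op 2: note_on(88): voice 1 is free -> assigned | voices=[75 88]
Op 3: note_on(76): all voices busy, STEAL voice 0 (pitch 75, oldest) -> assign | voices=[76 88]
Op 4: note_on(66): all voices busy, STEAL voice 1 (pitch 88, oldest) -> assign | voices=[76 66]
Op 5: note_off(66): free voice 1 | voices=[76 -]
Op 6: note_off(76): free voice 0 | voices=[- -]
Op 7: note_on(68): voice 0 is free -> assigned | voices=[68 -]
Op 8: note_on(86): voice 1 is free -> assigned | voices=[68 86]
Op 9: note_on(69): all voices busy, STEAL voice 0 (pitch 68, oldest) -> assign | voices=[69 86]

Answer: 3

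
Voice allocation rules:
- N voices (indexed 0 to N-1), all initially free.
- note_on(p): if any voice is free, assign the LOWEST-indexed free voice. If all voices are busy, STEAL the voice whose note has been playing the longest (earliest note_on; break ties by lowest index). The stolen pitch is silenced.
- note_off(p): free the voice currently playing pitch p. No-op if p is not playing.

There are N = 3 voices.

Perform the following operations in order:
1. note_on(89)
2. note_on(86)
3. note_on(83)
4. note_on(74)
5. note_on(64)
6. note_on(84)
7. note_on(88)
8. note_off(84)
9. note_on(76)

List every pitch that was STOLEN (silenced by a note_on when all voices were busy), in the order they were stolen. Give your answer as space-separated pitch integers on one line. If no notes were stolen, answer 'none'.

Op 1: note_on(89): voice 0 is free -> assigned | voices=[89 - -]
Op 2: note_on(86): voice 1 is free -> assigned | voices=[89 86 -]
Op 3: note_on(83): voice 2 is free -> assigned | voices=[89 86 83]
Op 4: note_on(74): all voices busy, STEAL voice 0 (pitch 89, oldest) -> assign | voices=[74 86 83]
Op 5: note_on(64): all voices busy, STEAL voice 1 (pitch 86, oldest) -> assign | voices=[74 64 83]
Op 6: note_on(84): all voices busy, STEAL voice 2 (pitch 83, oldest) -> assign | voices=[74 64 84]
Op 7: note_on(88): all voices busy, STEAL voice 0 (pitch 74, oldest) -> assign | voices=[88 64 84]
Op 8: note_off(84): free voice 2 | voices=[88 64 -]
Op 9: note_on(76): voice 2 is free -> assigned | voices=[88 64 76]

Answer: 89 86 83 74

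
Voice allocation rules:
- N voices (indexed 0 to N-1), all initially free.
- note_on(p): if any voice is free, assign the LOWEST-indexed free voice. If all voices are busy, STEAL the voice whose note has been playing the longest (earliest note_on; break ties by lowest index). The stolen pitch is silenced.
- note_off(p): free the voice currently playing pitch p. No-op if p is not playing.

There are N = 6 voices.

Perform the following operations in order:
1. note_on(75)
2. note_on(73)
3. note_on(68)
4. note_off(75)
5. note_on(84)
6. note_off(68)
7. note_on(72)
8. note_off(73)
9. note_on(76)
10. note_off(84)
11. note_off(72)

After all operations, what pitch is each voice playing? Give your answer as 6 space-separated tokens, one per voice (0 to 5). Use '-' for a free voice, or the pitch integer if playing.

Answer: - 76 - - - -

Derivation:
Op 1: note_on(75): voice 0 is free -> assigned | voices=[75 - - - - -]
Op 2: note_on(73): voice 1 is free -> assigned | voices=[75 73 - - - -]
Op 3: note_on(68): voice 2 is free -> assigned | voices=[75 73 68 - - -]
Op 4: note_off(75): free voice 0 | voices=[- 73 68 - - -]
Op 5: note_on(84): voice 0 is free -> assigned | voices=[84 73 68 - - -]
Op 6: note_off(68): free voice 2 | voices=[84 73 - - - -]
Op 7: note_on(72): voice 2 is free -> assigned | voices=[84 73 72 - - -]
Op 8: note_off(73): free voice 1 | voices=[84 - 72 - - -]
Op 9: note_on(76): voice 1 is free -> assigned | voices=[84 76 72 - - -]
Op 10: note_off(84): free voice 0 | voices=[- 76 72 - - -]
Op 11: note_off(72): free voice 2 | voices=[- 76 - - - -]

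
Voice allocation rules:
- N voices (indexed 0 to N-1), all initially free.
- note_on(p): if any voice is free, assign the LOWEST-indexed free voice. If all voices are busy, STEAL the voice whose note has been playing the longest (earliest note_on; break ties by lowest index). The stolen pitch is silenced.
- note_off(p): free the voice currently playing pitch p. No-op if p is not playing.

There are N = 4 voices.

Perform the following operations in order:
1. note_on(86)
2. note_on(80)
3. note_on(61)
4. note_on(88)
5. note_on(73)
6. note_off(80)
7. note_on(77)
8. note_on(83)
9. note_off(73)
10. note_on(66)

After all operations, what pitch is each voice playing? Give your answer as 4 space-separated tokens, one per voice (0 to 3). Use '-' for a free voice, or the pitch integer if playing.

Answer: 66 77 83 88

Derivation:
Op 1: note_on(86): voice 0 is free -> assigned | voices=[86 - - -]
Op 2: note_on(80): voice 1 is free -> assigned | voices=[86 80 - -]
Op 3: note_on(61): voice 2 is free -> assigned | voices=[86 80 61 -]
Op 4: note_on(88): voice 3 is free -> assigned | voices=[86 80 61 88]
Op 5: note_on(73): all voices busy, STEAL voice 0 (pitch 86, oldest) -> assign | voices=[73 80 61 88]
Op 6: note_off(80): free voice 1 | voices=[73 - 61 88]
Op 7: note_on(77): voice 1 is free -> assigned | voices=[73 77 61 88]
Op 8: note_on(83): all voices busy, STEAL voice 2 (pitch 61, oldest) -> assign | voices=[73 77 83 88]
Op 9: note_off(73): free voice 0 | voices=[- 77 83 88]
Op 10: note_on(66): voice 0 is free -> assigned | voices=[66 77 83 88]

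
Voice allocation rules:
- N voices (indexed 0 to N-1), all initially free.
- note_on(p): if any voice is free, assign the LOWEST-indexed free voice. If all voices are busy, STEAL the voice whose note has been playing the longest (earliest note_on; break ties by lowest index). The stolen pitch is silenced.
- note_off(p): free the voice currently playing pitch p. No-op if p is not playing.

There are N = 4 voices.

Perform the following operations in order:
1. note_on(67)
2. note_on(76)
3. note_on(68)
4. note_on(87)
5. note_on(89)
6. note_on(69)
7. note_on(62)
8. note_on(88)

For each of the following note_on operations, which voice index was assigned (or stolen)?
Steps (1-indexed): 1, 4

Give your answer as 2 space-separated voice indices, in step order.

Op 1: note_on(67): voice 0 is free -> assigned | voices=[67 - - -]
Op 2: note_on(76): voice 1 is free -> assigned | voices=[67 76 - -]
Op 3: note_on(68): voice 2 is free -> assigned | voices=[67 76 68 -]
Op 4: note_on(87): voice 3 is free -> assigned | voices=[67 76 68 87]
Op 5: note_on(89): all voices busy, STEAL voice 0 (pitch 67, oldest) -> assign | voices=[89 76 68 87]
Op 6: note_on(69): all voices busy, STEAL voice 1 (pitch 76, oldest) -> assign | voices=[89 69 68 87]
Op 7: note_on(62): all voices busy, STEAL voice 2 (pitch 68, oldest) -> assign | voices=[89 69 62 87]
Op 8: note_on(88): all voices busy, STEAL voice 3 (pitch 87, oldest) -> assign | voices=[89 69 62 88]

Answer: 0 3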